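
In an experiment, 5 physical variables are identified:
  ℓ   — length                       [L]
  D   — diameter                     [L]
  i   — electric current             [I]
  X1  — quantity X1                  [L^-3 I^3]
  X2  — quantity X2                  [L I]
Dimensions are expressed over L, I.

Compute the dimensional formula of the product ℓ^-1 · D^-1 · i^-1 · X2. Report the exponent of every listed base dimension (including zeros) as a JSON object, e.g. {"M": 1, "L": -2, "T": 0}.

{"L": -1, "I": 0}

Dimensional matrix (L×I by ℓ×D×i×X1×X2):
  L: [ 1  1  0 -3  1]
  I: [ 0  0  1  3  1]
  [L]: (-1)·1+(-1)·1+(-1)·0+(1)·1 = -1
  [I]: (-1)·0+(-1)·0+(-1)·1+(1)·1 = 0
⇒ L^-1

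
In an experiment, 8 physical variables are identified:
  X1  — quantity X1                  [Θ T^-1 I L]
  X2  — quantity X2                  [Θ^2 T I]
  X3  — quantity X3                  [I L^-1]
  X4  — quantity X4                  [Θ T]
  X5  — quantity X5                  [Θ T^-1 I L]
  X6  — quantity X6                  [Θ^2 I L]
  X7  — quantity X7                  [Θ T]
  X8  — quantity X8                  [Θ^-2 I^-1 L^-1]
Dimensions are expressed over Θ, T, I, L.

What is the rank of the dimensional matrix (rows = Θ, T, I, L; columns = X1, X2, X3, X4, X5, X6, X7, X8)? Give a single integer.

3

Dimensional matrix (Θ×T×I×L by X1×X2×X3×X4×X5×X6×X7×X8):
  Θ: [ 1  2  0  1  1  2  1 -2]
  T: [-1  1  0  1 -1  0  1  0]
  I: [ 1  1  1  0  1  1  0 -1]
  L: [ 1  0 -1  0  1  1  0 -1]
RREF → pivots at {X1,X2,X3} ⇒ r = 3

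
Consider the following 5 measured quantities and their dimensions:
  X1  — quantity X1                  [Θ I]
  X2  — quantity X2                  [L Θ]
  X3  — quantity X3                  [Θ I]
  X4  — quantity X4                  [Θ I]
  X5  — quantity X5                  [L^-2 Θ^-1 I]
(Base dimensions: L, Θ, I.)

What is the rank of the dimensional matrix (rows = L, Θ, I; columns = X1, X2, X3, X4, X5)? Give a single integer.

2

Dimensional matrix (L×Θ×I by X1×X2×X3×X4×X5):
  L: [ 0  1  0  0 -2]
  Θ: [ 1  1  1  1 -1]
  I: [ 1  0  1  1  1]
Echelon form has 2 nonzero rows (pivots: X1,X2)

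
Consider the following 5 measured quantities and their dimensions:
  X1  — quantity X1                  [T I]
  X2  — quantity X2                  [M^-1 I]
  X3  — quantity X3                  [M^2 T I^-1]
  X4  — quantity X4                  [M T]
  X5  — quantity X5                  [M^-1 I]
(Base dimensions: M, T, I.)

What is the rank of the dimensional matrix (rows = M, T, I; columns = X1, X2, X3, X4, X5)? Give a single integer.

Exponent matrix [M,T,I] × [X1,X2,X3,X4,X5]:
  M: [ 0 -1  2  1 -1]
  T: [ 1  0  1  1  0]
  I: [ 1  1 -1  0  1]
Row reduction gives pivot columns X1,X2; rank = 2

2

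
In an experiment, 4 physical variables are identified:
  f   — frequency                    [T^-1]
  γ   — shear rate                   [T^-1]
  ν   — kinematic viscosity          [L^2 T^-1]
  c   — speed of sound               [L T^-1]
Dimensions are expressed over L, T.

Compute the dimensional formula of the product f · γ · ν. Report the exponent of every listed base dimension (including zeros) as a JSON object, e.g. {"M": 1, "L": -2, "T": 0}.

Write exponents as rows L,T / cols f,γ,ν,c:
  L: [ 0  0  2  1]
  T: [-1 -1 -1 -1]
  [L]: (1)·0+(1)·0+(1)·2 = 2
  [T]: (1)·-1+(1)·-1+(1)·-1 = -3
⇒ L^2 T^-3

{"L": 2, "T": -3}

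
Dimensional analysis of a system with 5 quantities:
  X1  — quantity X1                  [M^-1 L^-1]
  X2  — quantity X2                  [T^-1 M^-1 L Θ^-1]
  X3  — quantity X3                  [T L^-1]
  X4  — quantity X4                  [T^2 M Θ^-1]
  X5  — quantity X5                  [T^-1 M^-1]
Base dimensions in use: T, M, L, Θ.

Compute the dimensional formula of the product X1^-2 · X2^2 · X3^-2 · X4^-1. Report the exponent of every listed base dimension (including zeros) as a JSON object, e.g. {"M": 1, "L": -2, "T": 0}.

{"T": -6, "M": -1, "L": 6, "Θ": -1}

Dimensional matrix (T×M×L×Θ by X1×X2×X3×X4×X5):
  T: [ 0 -1  1  2 -1]
  M: [-1 -1  0  1 -1]
  L: [-1  1 -1  0  0]
  Θ: [ 0 -1  0 -1  0]
  [T]: (-2)·0+(2)·-1+(-2)·1+(-1)·2 = -6
  [M]: (-2)·-1+(2)·-1+(-2)·0+(-1)·1 = -1
  [L]: (-2)·-1+(2)·1+(-2)·-1+(-1)·0 = 6
  [Θ]: (-2)·0+(2)·-1+(-2)·0+(-1)·-1 = -1
⇒ T^-6 M^-1 L^6 Θ^-1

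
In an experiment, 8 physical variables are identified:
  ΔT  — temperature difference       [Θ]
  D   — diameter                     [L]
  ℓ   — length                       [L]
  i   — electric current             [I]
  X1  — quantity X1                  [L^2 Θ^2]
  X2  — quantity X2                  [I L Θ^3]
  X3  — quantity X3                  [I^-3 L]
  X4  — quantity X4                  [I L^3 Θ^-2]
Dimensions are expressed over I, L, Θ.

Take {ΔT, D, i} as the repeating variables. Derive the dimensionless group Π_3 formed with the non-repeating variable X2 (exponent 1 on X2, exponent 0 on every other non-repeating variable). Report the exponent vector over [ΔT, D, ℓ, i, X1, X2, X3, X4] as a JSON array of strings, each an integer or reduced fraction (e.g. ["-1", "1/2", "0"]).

["-3", "-1", "0", "-1", "0", "1", "0", "0"]

Dimensional matrix (I×L×Θ by ΔT×D×ℓ×i×X1×X2×X3×X4):
  I: [ 0  0  0  1  0  1 -3  1]
  L: [ 0  1  1  0  2  1  1  3]
  Θ: [ 1  0  0  0  2  3  0 -2]
RREF → pivots at {ΔT,D,i} ⇒ r = 3
Pivot set = {ΔT,D,i}, free = {ℓ,X1,X2,X3,X4}
RREF:
  r0: [   1    0    0    0    2    3    0   -2]
  r1: [   0    1    1    0    2    1    1    3]
  r2: [   0    0    0    1    0    1   -3    1]
Fix exponent of X2 at 1, ℓ at 0, X1 at 0, X3 at 0, X4 at 0; solve each RREF row for its pivot's exponent:
  r0: exp(ΔT) + (3)·1 = 0 ⇒ exp(ΔT) = -3
  r1: exp(D) + (1)·1 = 0 ⇒ exp(D) = -1
  r2: exp(i) + (1)·1 = 0 ⇒ exp(i) = -1
Π_3 = ΔT^-3 · D^-1 · i^-1 · X2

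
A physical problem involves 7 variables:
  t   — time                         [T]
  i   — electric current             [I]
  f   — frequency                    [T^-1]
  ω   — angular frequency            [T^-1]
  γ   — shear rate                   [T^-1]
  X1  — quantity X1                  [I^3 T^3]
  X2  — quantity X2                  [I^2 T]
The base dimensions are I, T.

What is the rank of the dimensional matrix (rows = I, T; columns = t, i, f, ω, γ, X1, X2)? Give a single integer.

2

Exponent matrix [I,T] × [t,i,f,ω,γ,X1,X2]:
  I: [ 0  1  0  0  0  3  2]
  T: [ 1  0 -1 -1 -1  3  1]
RREF → pivots at {t,i} ⇒ r = 2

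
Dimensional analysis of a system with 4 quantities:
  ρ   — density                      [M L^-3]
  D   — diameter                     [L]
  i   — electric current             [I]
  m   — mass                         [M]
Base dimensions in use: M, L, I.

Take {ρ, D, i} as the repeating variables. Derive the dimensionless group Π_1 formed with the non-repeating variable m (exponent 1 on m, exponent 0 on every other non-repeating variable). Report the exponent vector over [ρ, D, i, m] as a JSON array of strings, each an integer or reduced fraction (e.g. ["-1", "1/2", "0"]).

Exponent matrix [M,L,I] × [ρ,D,i,m]:
  M: [ 1  0  0  1]
  L: [-3  1  0  0]
  I: [ 0  0  1  0]
RREF → pivots at {ρ,D,i} ⇒ r = 3
Pivot set = {ρ,D,i}, free = {m}
RREF:
  r0: [   1    0    0    1]
  r1: [   0    1    0    3]
  r2: [   0    0    1    0]
Fix exponent of m at 1; solve each RREF row for its pivot's exponent:
  r0: exp(ρ) + (1)·1 = 0 ⇒ exp(ρ) = -1
  r1: exp(D) + (3)·1 = 0 ⇒ exp(D) = -3
  r2: exp(i) + (0)·1 = 0 ⇒ exp(i) = 0
Π_1 = ρ^-1 · D^-3 · m

["-1", "-3", "0", "1"]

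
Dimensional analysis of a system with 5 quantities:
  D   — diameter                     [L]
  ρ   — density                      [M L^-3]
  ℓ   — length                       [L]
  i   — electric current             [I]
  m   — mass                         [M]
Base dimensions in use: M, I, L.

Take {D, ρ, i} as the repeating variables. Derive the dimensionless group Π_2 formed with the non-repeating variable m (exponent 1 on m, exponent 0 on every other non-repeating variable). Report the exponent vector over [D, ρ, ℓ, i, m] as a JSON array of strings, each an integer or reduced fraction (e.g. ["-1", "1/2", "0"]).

["-3", "-1", "0", "0", "1"]

Write exponents as rows M,I,L / cols D,ρ,ℓ,i,m:
  M: [ 0  1  0  0  1]
  I: [ 0  0  0  1  0]
  L: [ 1 -3  1  0  0]
Echelon form has 3 nonzero rows (pivots: D,ρ,i)
Pivot set = {D,ρ,i}, free = {ℓ,m}
RREF:
  r0: [   1    0    1    0    3]
  r1: [   0    1    0    0    1]
  r2: [   0    0    0    1    0]
Fix exponent of m at 1, ℓ at 0; solve each RREF row for its pivot's exponent:
  r0: exp(D) + (3)·1 = 0 ⇒ exp(D) = -3
  r1: exp(ρ) + (1)·1 = 0 ⇒ exp(ρ) = -1
  r2: exp(i) + (0)·1 = 0 ⇒ exp(i) = 0
Π_2 = D^-3 · ρ^-1 · m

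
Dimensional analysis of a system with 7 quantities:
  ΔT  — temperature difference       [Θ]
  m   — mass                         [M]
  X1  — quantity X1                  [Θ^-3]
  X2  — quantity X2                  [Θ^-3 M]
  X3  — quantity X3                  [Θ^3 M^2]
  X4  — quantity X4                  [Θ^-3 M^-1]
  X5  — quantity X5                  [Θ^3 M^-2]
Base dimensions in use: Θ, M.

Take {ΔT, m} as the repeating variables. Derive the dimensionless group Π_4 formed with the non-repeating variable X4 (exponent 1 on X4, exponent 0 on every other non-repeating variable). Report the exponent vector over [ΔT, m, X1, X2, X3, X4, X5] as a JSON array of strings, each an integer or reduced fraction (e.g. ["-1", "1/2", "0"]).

Exponent matrix [Θ,M] × [ΔT,m,X1,X2,X3,X4,X5]:
  Θ: [ 1  0 -3 -3  3 -3  3]
  M: [ 0  1  0  1  2 -1 -2]
RREF → pivots at {ΔT,m} ⇒ r = 2
Pivot set = {ΔT,m}, free = {X1,X2,X3,X4,X5}
RREF:
  r0: [   1    0   -3   -3    3   -3    3]
  r1: [   0    1    0    1    2   -1   -2]
Fix exponent of X4 at 1, X1 at 0, X2 at 0, X3 at 0, X5 at 0; solve each RREF row for its pivot's exponent:
  r0: exp(ΔT) + (-3)·1 = 0 ⇒ exp(ΔT) = 3
  r1: exp(m) + (-1)·1 = 0 ⇒ exp(m) = 1
Π_4 = ΔT^3 · m · X4

["3", "1", "0", "0", "0", "1", "0"]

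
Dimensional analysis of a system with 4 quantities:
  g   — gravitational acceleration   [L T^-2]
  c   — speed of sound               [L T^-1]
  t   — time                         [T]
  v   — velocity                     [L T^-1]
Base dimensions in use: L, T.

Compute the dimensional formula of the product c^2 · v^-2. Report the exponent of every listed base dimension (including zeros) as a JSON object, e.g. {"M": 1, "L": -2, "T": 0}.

{"L": 0, "T": 0}

Write exponents as rows L,T / cols g,c,t,v:
  L: [ 1  1  0  1]
  T: [-2 -1  1 -1]
  [L]: (2)·1+(-2)·1 = 0
  [T]: (2)·-1+(-2)·-1 = 0
⇒ 1 (dimensionless)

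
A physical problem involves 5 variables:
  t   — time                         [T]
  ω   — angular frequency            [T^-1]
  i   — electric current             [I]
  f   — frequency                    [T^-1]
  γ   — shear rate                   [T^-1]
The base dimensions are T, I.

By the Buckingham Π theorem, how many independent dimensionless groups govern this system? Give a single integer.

Exponent matrix [T,I] × [t,ω,i,f,γ]:
  T: [ 1 -1  0 -1 -1]
  I: [ 0  0  1  0  0]
Row reduction gives pivot columns t,i; rank = 2
Π count = n − r = 5 − 2 = 3

3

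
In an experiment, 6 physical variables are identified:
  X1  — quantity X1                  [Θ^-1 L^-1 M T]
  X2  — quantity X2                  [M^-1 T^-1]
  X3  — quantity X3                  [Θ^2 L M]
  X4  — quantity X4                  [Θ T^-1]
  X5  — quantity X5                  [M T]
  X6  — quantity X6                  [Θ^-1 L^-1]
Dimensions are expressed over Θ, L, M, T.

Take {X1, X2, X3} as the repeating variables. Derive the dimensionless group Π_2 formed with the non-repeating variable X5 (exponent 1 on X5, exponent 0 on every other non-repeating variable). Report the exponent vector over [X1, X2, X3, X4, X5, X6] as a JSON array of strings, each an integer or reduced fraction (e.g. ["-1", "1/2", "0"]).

["0", "1", "0", "0", "1", "0"]

Exponent matrix [Θ,L,M,T] × [X1,X2,X3,X4,X5,X6]:
  Θ: [-1  0  2  1  0 -1]
  L: [-1  0  1  0  0 -1]
  M: [ 1 -1  1  0  1  0]
  T: [ 1 -1  0 -1  1  0]
Row reduction gives pivot columns X1,X2,X3; rank = 3
Pivot set = {X1,X2,X3}, free = {X4,X5,X6}
RREF:
  r0: [   1    0    0    1    0    1]
  r1: [   0    1    0    2   -1    1]
  r2: [   0    0    1    1    0    0]
  r3: [   0    0    0    0    0    0]
Fix exponent of X5 at 1, X4 at 0, X6 at 0; solve each RREF row for its pivot's exponent:
  r0: exp(X1) + (0)·1 = 0 ⇒ exp(X1) = 0
  r1: exp(X2) + (-1)·1 = 0 ⇒ exp(X2) = 1
  r2: exp(X3) + (0)·1 = 0 ⇒ exp(X3) = 0
Π_2 = X2 · X5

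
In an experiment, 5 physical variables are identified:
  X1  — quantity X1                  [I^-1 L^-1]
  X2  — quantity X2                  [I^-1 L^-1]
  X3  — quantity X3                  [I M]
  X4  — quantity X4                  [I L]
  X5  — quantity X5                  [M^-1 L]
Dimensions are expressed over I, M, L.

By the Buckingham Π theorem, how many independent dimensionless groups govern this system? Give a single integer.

3

Dimensional matrix (I×M×L by X1×X2×X3×X4×X5):
  I: [-1 -1  1  1  0]
  M: [ 0  0  1  0 -1]
  L: [-1 -1  0  1  1]
Echelon form has 2 nonzero rows (pivots: X1,X3)
5 vars − rank 2 = 3 Π groups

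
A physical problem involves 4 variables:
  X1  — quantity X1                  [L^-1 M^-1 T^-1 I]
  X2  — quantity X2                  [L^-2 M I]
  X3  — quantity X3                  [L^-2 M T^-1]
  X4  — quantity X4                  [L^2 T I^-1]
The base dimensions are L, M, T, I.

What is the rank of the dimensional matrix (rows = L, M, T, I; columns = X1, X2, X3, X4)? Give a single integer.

3

Write exponents as rows L,M,T,I / cols X1,X2,X3,X4:
  L: [-1 -2 -2  2]
  M: [-1  1  1  0]
  T: [-1  0 -1  1]
  I: [ 1  1  0 -1]
Row reduction gives pivot columns X1,X2,X3; rank = 3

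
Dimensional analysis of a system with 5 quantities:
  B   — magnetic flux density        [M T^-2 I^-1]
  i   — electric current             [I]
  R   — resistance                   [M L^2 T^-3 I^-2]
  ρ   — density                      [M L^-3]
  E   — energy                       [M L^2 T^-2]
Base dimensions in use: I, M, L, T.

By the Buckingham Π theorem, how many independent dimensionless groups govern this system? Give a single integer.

Exponent matrix [I,M,L,T] × [B,i,R,ρ,E]:
  I: [-1  1 -2  0  0]
  M: [ 1  0  1  1  1]
  L: [ 0  0  2 -3  2]
  T: [-2  0 -3  0 -2]
Echelon form has 4 nonzero rows (pivots: B,i,R,ρ)
n=5, r=4 ⇒ 1 dimensionless group

1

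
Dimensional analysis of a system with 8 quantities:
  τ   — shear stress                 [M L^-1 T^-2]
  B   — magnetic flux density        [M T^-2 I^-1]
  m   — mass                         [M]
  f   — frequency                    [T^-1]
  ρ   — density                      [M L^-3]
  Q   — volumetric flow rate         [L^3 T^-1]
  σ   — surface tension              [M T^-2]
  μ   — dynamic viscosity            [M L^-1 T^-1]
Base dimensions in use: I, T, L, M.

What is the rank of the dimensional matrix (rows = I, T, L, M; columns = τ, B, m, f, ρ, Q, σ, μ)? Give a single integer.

Dimensional matrix (I×T×L×M by τ×B×m×f×ρ×Q×σ×μ):
  I: [ 0 -1  0  0  0  0  0  0]
  T: [-2 -2  0 -1  0 -1 -2 -1]
  L: [-1  0  0  0 -3  3  0 -1]
  M: [ 1  1  1  0  1  0  1  1]
Row reduction gives pivot columns τ,B,m,f; rank = 4

4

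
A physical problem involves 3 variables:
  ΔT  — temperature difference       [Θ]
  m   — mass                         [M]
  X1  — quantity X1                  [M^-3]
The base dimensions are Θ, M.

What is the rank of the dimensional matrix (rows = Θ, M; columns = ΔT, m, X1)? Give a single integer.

2

Dimensional matrix (Θ×M by ΔT×m×X1):
  Θ: [ 1  0  0]
  M: [ 0  1 -3]
RREF → pivots at {ΔT,m} ⇒ r = 2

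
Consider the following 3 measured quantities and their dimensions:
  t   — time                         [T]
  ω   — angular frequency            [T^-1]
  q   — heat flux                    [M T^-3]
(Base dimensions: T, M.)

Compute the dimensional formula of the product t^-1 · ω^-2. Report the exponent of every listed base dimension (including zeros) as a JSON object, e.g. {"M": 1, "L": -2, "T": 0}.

Dimensional matrix (T×M by t×ω×q):
  T: [ 1 -1 -3]
  M: [ 0  0  1]
  [T]: (-1)·1+(-2)·-1 = 1
  [M]: (-1)·0+(-2)·0 = 0
⇒ T

{"T": 1, "M": 0}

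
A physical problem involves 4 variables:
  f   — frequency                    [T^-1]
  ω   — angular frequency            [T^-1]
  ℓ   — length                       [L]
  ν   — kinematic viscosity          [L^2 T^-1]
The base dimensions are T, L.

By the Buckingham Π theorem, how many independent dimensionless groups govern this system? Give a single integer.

Write exponents as rows T,L / cols f,ω,ℓ,ν:
  T: [-1 -1  0 -1]
  L: [ 0  0  1  2]
Echelon form has 2 nonzero rows (pivots: f,ℓ)
4 vars − rank 2 = 2 Π groups

2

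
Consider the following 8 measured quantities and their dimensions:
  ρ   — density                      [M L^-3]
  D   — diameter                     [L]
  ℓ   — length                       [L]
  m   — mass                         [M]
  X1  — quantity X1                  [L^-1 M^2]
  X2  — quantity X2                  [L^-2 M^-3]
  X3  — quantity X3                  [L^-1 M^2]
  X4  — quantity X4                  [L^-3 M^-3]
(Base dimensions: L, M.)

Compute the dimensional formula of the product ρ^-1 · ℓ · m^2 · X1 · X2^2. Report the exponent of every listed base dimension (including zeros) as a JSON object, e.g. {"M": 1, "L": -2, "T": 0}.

{"L": -1, "M": -3}

Exponent matrix [L,M] × [ρ,D,ℓ,m,X1,X2,X3,X4]:
  L: [-3  1  1  0 -1 -2 -1 -3]
  M: [ 1  0  0  1  2 -3  2 -3]
  [L]: (-1)·-3+(1)·1+(2)·0+(1)·-1+(2)·-2 = -1
  [M]: (-1)·1+(1)·0+(2)·1+(1)·2+(2)·-3 = -3
⇒ L^-1 M^-3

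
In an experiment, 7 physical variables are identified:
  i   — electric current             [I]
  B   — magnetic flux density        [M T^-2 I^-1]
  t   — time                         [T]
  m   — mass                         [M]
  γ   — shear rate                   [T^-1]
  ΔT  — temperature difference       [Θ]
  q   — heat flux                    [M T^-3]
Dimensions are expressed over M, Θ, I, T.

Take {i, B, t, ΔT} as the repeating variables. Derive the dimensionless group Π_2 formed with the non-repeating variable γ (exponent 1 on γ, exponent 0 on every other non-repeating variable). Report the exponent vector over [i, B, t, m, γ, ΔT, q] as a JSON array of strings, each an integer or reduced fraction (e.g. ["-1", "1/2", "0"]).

["0", "0", "1", "0", "1", "0", "0"]

Dimensional matrix (M×Θ×I×T by i×B×t×m×γ×ΔT×q):
  M: [ 0  1  0  1  0  0  1]
  Θ: [ 0  0  0  0  0  1  0]
  I: [ 1 -1  0  0  0  0  0]
  T: [ 0 -2  1  0 -1  0 -3]
Row reduction gives pivot columns i,B,t,ΔT; rank = 4
Pivot set = {i,B,t,ΔT}, free = {m,γ,q}
RREF:
  r0: [   1    0    0    1    0    0    1]
  r1: [   0    1    0    1    0    0    1]
  r2: [   0    0    1    2   -1    0   -1]
  r3: [   0    0    0    0    0    1    0]
Fix exponent of γ at 1, m at 0, q at 0; solve each RREF row for its pivot's exponent:
  r0: exp(i) + (0)·1 = 0 ⇒ exp(i) = 0
  r1: exp(B) + (0)·1 = 0 ⇒ exp(B) = 0
  r2: exp(t) + (-1)·1 = 0 ⇒ exp(t) = 1
  r3: exp(ΔT) + (0)·1 = 0 ⇒ exp(ΔT) = 0
Π_2 = t · γ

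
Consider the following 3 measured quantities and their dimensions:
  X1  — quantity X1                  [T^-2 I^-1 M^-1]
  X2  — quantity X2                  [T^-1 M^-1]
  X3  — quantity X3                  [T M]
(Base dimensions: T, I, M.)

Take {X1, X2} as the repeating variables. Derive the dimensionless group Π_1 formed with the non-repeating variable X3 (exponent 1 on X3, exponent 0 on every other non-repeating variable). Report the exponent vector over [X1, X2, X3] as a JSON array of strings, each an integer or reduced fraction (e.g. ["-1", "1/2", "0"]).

Dimensional matrix (T×I×M by X1×X2×X3):
  T: [-2 -1  1]
  I: [-1  0  0]
  M: [-1 -1  1]
RREF → pivots at {X1,X2} ⇒ r = 2
Repeat: X1,X2; free: X3
RREF:
  r0: [   1    0    0]
  r1: [   0    1   -1]
  r2: [   0    0    0]
Fix exponent of X3 at 1; solve each RREF row for its pivot's exponent:
  r0: exp(X1) + (0)·1 = 0 ⇒ exp(X1) = 0
  r1: exp(X2) + (-1)·1 = 0 ⇒ exp(X2) = 1
Π_1 = X2 · X3

["0", "1", "1"]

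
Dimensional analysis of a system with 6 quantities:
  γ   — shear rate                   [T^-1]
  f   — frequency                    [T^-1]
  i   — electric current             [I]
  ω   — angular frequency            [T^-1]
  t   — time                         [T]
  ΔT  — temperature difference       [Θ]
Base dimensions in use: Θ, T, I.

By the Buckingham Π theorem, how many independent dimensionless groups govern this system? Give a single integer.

3

Write exponents as rows Θ,T,I / cols γ,f,i,ω,t,ΔT:
  Θ: [ 0  0  0  0  0  1]
  T: [-1 -1  0 -1  1  0]
  I: [ 0  0  1  0  0  0]
Echelon form has 3 nonzero rows (pivots: γ,i,ΔT)
6 vars − rank 3 = 3 Π groups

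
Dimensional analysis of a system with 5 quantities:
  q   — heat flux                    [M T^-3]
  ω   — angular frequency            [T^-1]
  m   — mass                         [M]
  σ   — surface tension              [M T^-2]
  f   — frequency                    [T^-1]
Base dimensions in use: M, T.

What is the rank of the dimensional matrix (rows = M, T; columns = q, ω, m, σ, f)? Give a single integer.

Write exponents as rows M,T / cols q,ω,m,σ,f:
  M: [ 1  0  1  1  0]
  T: [-3 -1  0 -2 -1]
RREF → pivots at {q,ω} ⇒ r = 2

2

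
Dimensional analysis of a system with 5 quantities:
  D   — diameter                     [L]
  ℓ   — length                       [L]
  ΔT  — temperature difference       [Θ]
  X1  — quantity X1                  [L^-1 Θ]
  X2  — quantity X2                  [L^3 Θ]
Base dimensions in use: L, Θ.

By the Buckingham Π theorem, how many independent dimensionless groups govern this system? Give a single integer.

3

Dimensional matrix (L×Θ by D×ℓ×ΔT×X1×X2):
  L: [ 1  1  0 -1  3]
  Θ: [ 0  0  1  1  1]
Row reduction gives pivot columns D,ΔT; rank = 2
n=5, r=2 ⇒ 3 dimensionless groups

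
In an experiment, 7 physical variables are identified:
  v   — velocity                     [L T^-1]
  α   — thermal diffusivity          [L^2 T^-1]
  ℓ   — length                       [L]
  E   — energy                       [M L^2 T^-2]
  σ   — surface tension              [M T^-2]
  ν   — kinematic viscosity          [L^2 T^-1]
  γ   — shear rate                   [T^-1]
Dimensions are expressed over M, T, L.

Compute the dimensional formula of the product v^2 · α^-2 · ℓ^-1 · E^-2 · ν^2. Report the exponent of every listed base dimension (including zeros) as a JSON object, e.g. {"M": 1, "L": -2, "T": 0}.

{"M": -2, "T": 2, "L": -3}

Exponent matrix [M,T,L] × [v,α,ℓ,E,σ,ν,γ]:
  M: [ 0  0  0  1  1  0  0]
  T: [-1 -1  0 -2 -2 -1 -1]
  L: [ 1  2  1  2  0  2  0]
  [M]: (2)·0+(-2)·0+(-1)·0+(-2)·1+(2)·0 = -2
  [T]: (2)·-1+(-2)·-1+(-1)·0+(-2)·-2+(2)·-1 = 2
  [L]: (2)·1+(-2)·2+(-1)·1+(-2)·2+(2)·2 = -3
⇒ M^-2 T^2 L^-3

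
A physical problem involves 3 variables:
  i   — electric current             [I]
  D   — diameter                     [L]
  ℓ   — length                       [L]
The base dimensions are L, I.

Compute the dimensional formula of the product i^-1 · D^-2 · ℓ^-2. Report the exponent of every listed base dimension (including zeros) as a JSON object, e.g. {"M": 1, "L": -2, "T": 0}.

Write exponents as rows L,I / cols i,D,ℓ:
  L: [ 0  1  1]
  I: [ 1  0  0]
  [L]: (-1)·0+(-2)·1+(-2)·1 = -4
  [I]: (-1)·1+(-2)·0+(-2)·0 = -1
⇒ L^-4 I^-1

{"L": -4, "I": -1}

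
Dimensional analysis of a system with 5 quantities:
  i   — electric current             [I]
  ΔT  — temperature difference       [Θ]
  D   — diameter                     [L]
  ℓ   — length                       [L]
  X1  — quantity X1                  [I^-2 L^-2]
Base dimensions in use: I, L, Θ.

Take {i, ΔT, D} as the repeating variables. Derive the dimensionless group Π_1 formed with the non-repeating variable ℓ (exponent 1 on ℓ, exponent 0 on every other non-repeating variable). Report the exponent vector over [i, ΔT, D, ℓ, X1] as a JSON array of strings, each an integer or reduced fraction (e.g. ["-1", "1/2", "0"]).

["0", "0", "-1", "1", "0"]

Dimensional matrix (I×L×Θ by i×ΔT×D×ℓ×X1):
  I: [ 1  0  0  0 -2]
  L: [ 0  0  1  1 -2]
  Θ: [ 0  1  0  0  0]
RREF → pivots at {i,ΔT,D} ⇒ r = 3
Pivot set = {i,ΔT,D}, free = {ℓ,X1}
RREF:
  r0: [   1    0    0    0   -2]
  r1: [   0    1    0    0    0]
  r2: [   0    0    1    1   -2]
Fix exponent of ℓ at 1, X1 at 0; solve each RREF row for its pivot's exponent:
  r0: exp(i) + (0)·1 = 0 ⇒ exp(i) = 0
  r1: exp(ΔT) + (0)·1 = 0 ⇒ exp(ΔT) = 0
  r2: exp(D) + (1)·1 = 0 ⇒ exp(D) = -1
Π_1 = D^-1 · ℓ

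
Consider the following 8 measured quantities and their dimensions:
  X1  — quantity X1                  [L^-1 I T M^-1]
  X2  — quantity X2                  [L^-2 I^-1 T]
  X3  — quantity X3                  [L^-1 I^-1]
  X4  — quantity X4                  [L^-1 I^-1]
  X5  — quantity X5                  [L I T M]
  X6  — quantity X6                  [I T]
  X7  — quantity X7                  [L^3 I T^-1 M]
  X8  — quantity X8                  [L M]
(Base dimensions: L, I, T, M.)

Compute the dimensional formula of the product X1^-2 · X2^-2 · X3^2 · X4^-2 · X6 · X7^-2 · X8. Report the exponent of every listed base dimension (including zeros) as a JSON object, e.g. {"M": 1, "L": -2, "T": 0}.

{"L": 1, "I": -1, "T": -1, "M": 1}

Dimensional matrix (L×I×T×M by X1×X2×X3×X4×X5×X6×X7×X8):
  L: [-1 -2 -1 -1  1  0  3  1]
  I: [ 1 -1 -1 -1  1  1  1  0]
  T: [ 1  1  0  0  1  1 -1  0]
  M: [-1  0  0  0  1  0  1  1]
  [L]: (-2)·-1+(-2)·-2+(2)·-1+(-2)·-1+(1)·0+(-2)·3+(1)·1 = 1
  [I]: (-2)·1+(-2)·-1+(2)·-1+(-2)·-1+(1)·1+(-2)·1+(1)·0 = -1
  [T]: (-2)·1+(-2)·1+(2)·0+(-2)·0+(1)·1+(-2)·-1+(1)·0 = -1
  [M]: (-2)·-1+(-2)·0+(2)·0+(-2)·0+(1)·0+(-2)·1+(1)·1 = 1
⇒ L I^-1 T^-1 M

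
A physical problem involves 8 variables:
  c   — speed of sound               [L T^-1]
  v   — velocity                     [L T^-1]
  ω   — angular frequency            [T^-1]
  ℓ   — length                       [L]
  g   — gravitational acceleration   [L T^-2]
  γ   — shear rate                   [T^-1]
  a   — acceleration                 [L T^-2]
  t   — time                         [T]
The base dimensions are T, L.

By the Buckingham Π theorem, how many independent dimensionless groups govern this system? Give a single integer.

Write exponents as rows T,L / cols c,v,ω,ℓ,g,γ,a,t:
  T: [-1 -1 -1  0 -2 -1 -2  1]
  L: [ 1  1  0  1  1  0  1  0]
RREF → pivots at {c,ω} ⇒ r = 2
n=8, r=2 ⇒ 6 dimensionless groups

6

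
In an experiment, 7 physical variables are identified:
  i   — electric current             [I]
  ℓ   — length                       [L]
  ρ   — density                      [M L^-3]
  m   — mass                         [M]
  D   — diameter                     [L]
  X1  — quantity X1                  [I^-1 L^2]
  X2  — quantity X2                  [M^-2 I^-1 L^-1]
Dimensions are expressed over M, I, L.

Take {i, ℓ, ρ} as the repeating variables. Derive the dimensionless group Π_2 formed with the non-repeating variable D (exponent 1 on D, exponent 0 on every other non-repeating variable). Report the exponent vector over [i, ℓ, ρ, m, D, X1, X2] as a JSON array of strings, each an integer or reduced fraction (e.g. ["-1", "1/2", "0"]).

Dimensional matrix (M×I×L by i×ℓ×ρ×m×D×X1×X2):
  M: [ 0  0  1  1  0  0 -2]
  I: [ 1  0  0  0  0 -1 -1]
  L: [ 0  1 -3  0  1  2 -1]
Row reduction gives pivot columns i,ℓ,ρ; rank = 3
Repeat: i,ℓ,ρ; free: m,D,X1,X2
RREF:
  r0: [   1    0    0    0    0   -1   -1]
  r1: [   0    1    0    3    1    2   -7]
  r2: [   0    0    1    1    0    0   -2]
Fix exponent of D at 1, m at 0, X1 at 0, X2 at 0; solve each RREF row for its pivot's exponent:
  r0: exp(i) + (0)·1 = 0 ⇒ exp(i) = 0
  r1: exp(ℓ) + (1)·1 = 0 ⇒ exp(ℓ) = -1
  r2: exp(ρ) + (0)·1 = 0 ⇒ exp(ρ) = 0
Π_2 = ℓ^-1 · D

["0", "-1", "0", "0", "1", "0", "0"]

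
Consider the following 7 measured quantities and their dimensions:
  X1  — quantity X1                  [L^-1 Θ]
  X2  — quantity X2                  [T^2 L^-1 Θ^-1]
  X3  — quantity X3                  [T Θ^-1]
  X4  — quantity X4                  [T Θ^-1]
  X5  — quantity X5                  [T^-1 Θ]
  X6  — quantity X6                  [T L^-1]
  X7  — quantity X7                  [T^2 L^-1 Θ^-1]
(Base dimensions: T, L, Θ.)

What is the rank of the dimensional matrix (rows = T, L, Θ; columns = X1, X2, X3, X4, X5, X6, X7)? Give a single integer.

Exponent matrix [T,L,Θ] × [X1,X2,X3,X4,X5,X6,X7]:
  T: [ 0  2  1  1 -1  1  2]
  L: [-1 -1  0  0  0 -1 -1]
  Θ: [ 1 -1 -1 -1  1  0 -1]
Echelon form has 2 nonzero rows (pivots: X1,X2)

2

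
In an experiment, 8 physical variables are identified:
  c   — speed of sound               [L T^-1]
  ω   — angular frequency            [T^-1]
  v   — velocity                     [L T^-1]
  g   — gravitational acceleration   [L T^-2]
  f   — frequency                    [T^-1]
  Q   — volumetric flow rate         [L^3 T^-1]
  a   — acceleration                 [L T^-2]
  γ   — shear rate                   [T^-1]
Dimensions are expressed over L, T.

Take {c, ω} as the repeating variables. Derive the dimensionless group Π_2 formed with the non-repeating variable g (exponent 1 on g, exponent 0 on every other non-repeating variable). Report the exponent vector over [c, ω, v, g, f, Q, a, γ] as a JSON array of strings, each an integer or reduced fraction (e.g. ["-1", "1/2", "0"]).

Write exponents as rows L,T / cols c,ω,v,g,f,Q,a,γ:
  L: [ 1  0  1  1  0  3  1  0]
  T: [-1 -1 -1 -2 -1 -1 -2 -1]
RREF → pivots at {c,ω} ⇒ r = 2
Pivot set = {c,ω}, free = {v,g,f,Q,a,γ}
RREF:
  r0: [   1    0    1    1    0    3    1    0]
  r1: [   0    1    0    1    1   -2    1    1]
Fix exponent of g at 1, v at 0, f at 0, Q at 0, a at 0, γ at 0; solve each RREF row for its pivot's exponent:
  r0: exp(c) + (1)·1 = 0 ⇒ exp(c) = -1
  r1: exp(ω) + (1)·1 = 0 ⇒ exp(ω) = -1
Π_2 = c^-1 · ω^-1 · g

["-1", "-1", "0", "1", "0", "0", "0", "0"]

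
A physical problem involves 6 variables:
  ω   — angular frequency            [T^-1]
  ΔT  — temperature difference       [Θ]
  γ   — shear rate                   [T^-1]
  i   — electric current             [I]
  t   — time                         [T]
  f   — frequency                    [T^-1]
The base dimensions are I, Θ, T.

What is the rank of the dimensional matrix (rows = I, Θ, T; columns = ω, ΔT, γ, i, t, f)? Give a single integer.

3

Write exponents as rows I,Θ,T / cols ω,ΔT,γ,i,t,f:
  I: [ 0  0  0  1  0  0]
  Θ: [ 0  1  0  0  0  0]
  T: [-1  0 -1  0  1 -1]
Row reduction gives pivot columns ω,ΔT,i; rank = 3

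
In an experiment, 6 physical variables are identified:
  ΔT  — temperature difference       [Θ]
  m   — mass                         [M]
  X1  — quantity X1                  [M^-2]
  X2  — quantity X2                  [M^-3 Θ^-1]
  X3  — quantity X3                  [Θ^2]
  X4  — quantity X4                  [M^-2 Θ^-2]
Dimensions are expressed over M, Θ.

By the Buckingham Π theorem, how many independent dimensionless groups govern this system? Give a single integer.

4

Write exponents as rows M,Θ / cols ΔT,m,X1,X2,X3,X4:
  M: [ 0  1 -2 -3  0 -2]
  Θ: [ 1  0  0 -1  2 -2]
RREF → pivots at {ΔT,m} ⇒ r = 2
n=6, r=2 ⇒ 4 dimensionless groups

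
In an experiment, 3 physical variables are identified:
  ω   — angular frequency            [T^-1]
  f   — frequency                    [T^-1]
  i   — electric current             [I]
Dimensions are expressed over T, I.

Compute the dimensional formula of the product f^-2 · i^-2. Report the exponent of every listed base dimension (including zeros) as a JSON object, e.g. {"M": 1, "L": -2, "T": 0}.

{"T": 2, "I": -2}

Write exponents as rows T,I / cols ω,f,i:
  T: [-1 -1  0]
  I: [ 0  0  1]
  [T]: (-2)·-1+(-2)·0 = 2
  [I]: (-2)·0+(-2)·1 = -2
⇒ T^2 I^-2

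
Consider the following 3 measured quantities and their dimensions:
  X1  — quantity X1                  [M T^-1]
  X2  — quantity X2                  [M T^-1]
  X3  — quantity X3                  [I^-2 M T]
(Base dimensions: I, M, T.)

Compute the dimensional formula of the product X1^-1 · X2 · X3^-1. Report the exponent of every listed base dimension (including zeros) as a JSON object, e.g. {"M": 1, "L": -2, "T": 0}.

{"I": 2, "M": -1, "T": -1}

Exponent matrix [I,M,T] × [X1,X2,X3]:
  I: [ 0  0 -2]
  M: [ 1  1  1]
  T: [-1 -1  1]
  [I]: (-1)·0+(1)·0+(-1)·-2 = 2
  [M]: (-1)·1+(1)·1+(-1)·1 = -1
  [T]: (-1)·-1+(1)·-1+(-1)·1 = -1
⇒ I^2 M^-1 T^-1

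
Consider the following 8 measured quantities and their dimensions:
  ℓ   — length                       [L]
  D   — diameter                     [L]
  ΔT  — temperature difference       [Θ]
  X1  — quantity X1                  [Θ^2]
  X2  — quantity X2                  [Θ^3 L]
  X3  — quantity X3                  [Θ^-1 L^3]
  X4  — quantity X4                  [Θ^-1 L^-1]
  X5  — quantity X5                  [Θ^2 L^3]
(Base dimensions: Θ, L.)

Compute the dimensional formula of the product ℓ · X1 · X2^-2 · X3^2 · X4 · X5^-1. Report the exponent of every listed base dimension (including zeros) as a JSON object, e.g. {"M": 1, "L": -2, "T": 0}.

Dimensional matrix (Θ×L by ℓ×D×ΔT×X1×X2×X3×X4×X5):
  Θ: [ 0  0  1  2  3 -1 -1  2]
  L: [ 1  1  0  0  1  3 -1  3]
  [Θ]: (1)·0+(1)·2+(-2)·3+(2)·-1+(1)·-1+(-1)·2 = -9
  [L]: (1)·1+(1)·0+(-2)·1+(2)·3+(1)·-1+(-1)·3 = 1
⇒ Θ^-9 L

{"Θ": -9, "L": 1}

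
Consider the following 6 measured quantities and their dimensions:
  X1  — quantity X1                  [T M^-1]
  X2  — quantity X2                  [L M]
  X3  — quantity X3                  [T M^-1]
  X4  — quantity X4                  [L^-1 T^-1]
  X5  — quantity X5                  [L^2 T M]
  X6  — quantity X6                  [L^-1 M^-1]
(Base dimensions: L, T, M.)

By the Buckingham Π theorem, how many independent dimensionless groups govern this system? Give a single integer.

4

Exponent matrix [L,T,M] × [X1,X2,X3,X4,X5,X6]:
  L: [ 0  1  0 -1  2 -1]
  T: [ 1  0  1 -1  1  0]
  M: [-1  1 -1  0  1 -1]
Echelon form has 2 nonzero rows (pivots: X1,X2)
Π count = n − r = 6 − 2 = 4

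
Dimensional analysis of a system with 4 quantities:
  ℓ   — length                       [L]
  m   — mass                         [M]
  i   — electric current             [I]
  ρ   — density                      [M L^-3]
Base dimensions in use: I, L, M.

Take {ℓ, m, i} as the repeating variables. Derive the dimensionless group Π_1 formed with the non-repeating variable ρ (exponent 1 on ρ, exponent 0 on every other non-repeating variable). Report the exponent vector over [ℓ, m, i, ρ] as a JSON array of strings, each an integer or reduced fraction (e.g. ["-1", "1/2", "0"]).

["3", "-1", "0", "1"]

Exponent matrix [I,L,M] × [ℓ,m,i,ρ]:
  I: [ 0  0  1  0]
  L: [ 1  0  0 -3]
  M: [ 0  1  0  1]
Echelon form has 3 nonzero rows (pivots: ℓ,m,i)
Pivot set = {ℓ,m,i}, free = {ρ}
RREF:
  r0: [   1    0    0   -3]
  r1: [   0    1    0    1]
  r2: [   0    0    1    0]
Fix exponent of ρ at 1; solve each RREF row for its pivot's exponent:
  r0: exp(ℓ) + (-3)·1 = 0 ⇒ exp(ℓ) = 3
  r1: exp(m) + (1)·1 = 0 ⇒ exp(m) = -1
  r2: exp(i) + (0)·1 = 0 ⇒ exp(i) = 0
Π_1 = ℓ^3 · m^-1 · ρ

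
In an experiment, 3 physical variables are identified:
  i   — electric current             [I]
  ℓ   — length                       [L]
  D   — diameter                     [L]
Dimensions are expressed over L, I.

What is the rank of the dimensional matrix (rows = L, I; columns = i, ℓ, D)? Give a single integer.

2

Exponent matrix [L,I] × [i,ℓ,D]:
  L: [ 0  1  1]
  I: [ 1  0  0]
Row reduction gives pivot columns i,ℓ; rank = 2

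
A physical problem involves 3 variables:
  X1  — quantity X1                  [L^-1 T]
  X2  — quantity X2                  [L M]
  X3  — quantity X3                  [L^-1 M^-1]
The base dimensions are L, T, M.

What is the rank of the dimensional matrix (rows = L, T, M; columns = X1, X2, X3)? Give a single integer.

2

Write exponents as rows L,T,M / cols X1,X2,X3:
  L: [-1  1 -1]
  T: [ 1  0  0]
  M: [ 0  1 -1]
RREF → pivots at {X1,X2} ⇒ r = 2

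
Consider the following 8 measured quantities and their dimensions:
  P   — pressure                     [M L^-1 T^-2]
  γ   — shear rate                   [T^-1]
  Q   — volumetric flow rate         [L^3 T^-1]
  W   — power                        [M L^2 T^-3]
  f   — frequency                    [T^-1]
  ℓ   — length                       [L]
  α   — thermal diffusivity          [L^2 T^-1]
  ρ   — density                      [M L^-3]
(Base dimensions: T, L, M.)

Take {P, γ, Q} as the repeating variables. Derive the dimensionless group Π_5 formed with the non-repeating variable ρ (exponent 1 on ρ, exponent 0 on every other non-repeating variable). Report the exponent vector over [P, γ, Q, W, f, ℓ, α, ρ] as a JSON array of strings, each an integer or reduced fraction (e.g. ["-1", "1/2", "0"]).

["-1", "4/3", "2/3", "0", "0", "0", "0", "1"]

Dimensional matrix (T×L×M by P×γ×Q×W×f×ℓ×α×ρ):
  T: [-2 -1 -1 -3 -1  0 -1  0]
  L: [-1  0  3  2  0  1  2 -3]
  M: [ 1  0  0  1  0  0  0  1]
RREF → pivots at {P,γ,Q} ⇒ r = 3
Repeat: P,γ,Q; free: W,f,ℓ,α,ρ
RREF:
  r0: [   1    0    0    1    0    0    0    1]
  r1: [   0    1    0    0    1 -1/3  1/3 -4/3]
  r2: [   0    0    1    1    0  1/3  2/3 -2/3]
Fix exponent of ρ at 1, W at 0, f at 0, ℓ at 0, α at 0; solve each RREF row for its pivot's exponent:
  r0: exp(P) + (1)·1 = 0 ⇒ exp(P) = -1
  r1: exp(γ) + (-4/3)·1 = 0 ⇒ exp(γ) = 4/3
  r2: exp(Q) + (-2/3)·1 = 0 ⇒ exp(Q) = 2/3
Π_5 = P^-1 · γ^(4/3) · Q^(2/3) · ρ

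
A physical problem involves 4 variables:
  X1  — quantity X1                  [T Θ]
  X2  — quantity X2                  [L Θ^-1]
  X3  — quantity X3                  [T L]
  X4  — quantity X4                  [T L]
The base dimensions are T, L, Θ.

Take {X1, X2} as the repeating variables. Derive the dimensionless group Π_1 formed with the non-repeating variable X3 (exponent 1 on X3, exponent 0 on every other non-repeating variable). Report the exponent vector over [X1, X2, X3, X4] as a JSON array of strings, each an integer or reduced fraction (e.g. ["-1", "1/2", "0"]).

["-1", "-1", "1", "0"]

Dimensional matrix (T×L×Θ by X1×X2×X3×X4):
  T: [ 1  0  1  1]
  L: [ 0  1  1  1]
  Θ: [ 1 -1  0  0]
Row reduction gives pivot columns X1,X2; rank = 2
Repeat: X1,X2; free: X3,X4
RREF:
  r0: [   1    0    1    1]
  r1: [   0    1    1    1]
  r2: [   0    0    0    0]
Fix exponent of X3 at 1, X4 at 0; solve each RREF row for its pivot's exponent:
  r0: exp(X1) + (1)·1 = 0 ⇒ exp(X1) = -1
  r1: exp(X2) + (1)·1 = 0 ⇒ exp(X2) = -1
Π_1 = X1^-1 · X2^-1 · X3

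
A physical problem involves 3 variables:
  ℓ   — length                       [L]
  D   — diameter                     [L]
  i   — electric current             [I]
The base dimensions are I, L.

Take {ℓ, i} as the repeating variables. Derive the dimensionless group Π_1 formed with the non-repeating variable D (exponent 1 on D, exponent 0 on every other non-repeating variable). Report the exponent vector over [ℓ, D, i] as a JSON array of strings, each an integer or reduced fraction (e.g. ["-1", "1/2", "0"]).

["-1", "1", "0"]

Write exponents as rows I,L / cols ℓ,D,i:
  I: [ 0  0  1]
  L: [ 1  1  0]
Row reduction gives pivot columns ℓ,i; rank = 2
Repeat: ℓ,i; free: D
RREF:
  r0: [   1    1    0]
  r1: [   0    0    1]
Fix exponent of D at 1; solve each RREF row for its pivot's exponent:
  r0: exp(ℓ) + (1)·1 = 0 ⇒ exp(ℓ) = -1
  r1: exp(i) + (0)·1 = 0 ⇒ exp(i) = 0
Π_1 = ℓ^-1 · D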